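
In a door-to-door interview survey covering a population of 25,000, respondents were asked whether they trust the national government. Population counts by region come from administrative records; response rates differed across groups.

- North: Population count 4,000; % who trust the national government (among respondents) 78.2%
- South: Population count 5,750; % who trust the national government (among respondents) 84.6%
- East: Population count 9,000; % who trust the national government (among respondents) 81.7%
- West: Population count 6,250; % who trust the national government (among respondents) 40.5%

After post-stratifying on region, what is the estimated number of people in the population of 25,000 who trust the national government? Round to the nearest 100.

17,900

Apply each group's respondent rate to its population count:
  North: 4,000 × 78.2% = 3128
  South: 5,750 × 84.6% = 4864.5
  East: 9,000 × 81.7% = 7353
  West: 6,250 × 40.5% = 2531.25
Estimated total = 17876.8 → 17,900.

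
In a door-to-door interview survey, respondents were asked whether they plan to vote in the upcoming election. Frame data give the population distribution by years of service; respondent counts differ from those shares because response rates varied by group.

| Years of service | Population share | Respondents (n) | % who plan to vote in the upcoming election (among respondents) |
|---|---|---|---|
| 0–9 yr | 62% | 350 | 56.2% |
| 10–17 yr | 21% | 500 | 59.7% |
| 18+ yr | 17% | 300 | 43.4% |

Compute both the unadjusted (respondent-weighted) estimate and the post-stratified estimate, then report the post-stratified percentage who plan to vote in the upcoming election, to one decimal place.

Naive respondent-only estimate (weights = respondent counts):
  (350/1150)×56.2 + (500/1150)×59.7 + (300/1150)×43.4 = 54.3826%
Reweighting by population years of service shares:
  0.62×56.2 + 0.21×59.7 + 0.17×43.4 = 54.759%

54.8%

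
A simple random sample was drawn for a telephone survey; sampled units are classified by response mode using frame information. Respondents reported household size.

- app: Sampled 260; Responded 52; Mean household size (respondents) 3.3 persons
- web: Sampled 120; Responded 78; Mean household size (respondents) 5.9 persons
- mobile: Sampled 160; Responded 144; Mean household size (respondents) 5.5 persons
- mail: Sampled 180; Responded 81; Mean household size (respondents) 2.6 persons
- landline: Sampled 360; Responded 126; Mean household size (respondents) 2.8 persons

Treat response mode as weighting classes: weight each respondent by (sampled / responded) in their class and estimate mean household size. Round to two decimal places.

Response rates by class: app 52/260 = 20%, web 78/120 = 65%, mobile 144/160 = 90%, mail 81/180 = 45%, landline 126/360 = 35%.
Weighting each respondent by the inverse class response rate inflates each class back to its sampled size, so the class weight is n_sampled:
  app: 260 × 3.3 = 858
  web: 120 × 5.9 = 708
  mobile: 160 × 5.5 = 880
  mail: 180 × 2.6 = 468
  landline: 360 × 2.8 = 1008
Adjusted estimate = 3922 / 1,080 = 3.63148 → 3.63.

3.63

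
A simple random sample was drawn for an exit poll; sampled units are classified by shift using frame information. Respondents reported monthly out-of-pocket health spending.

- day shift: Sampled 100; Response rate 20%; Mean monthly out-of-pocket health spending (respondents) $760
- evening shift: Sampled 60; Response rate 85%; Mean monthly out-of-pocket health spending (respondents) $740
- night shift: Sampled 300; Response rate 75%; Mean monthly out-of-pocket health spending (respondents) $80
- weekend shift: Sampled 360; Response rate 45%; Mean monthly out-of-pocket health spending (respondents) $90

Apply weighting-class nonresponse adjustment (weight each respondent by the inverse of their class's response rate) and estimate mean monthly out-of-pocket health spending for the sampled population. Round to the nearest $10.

$220

Weighting each respondent by the inverse class response rate inflates each class back to its sampled size, so the class weight is n_sampled:
  day shift: 100 × 760 = 76,000
  evening shift: 60 × 740 = 44,400
  night shift: 300 × 80 = 24,000
  weekend shift: 360 × 90 = 32,400
Adjusted estimate = 176,800 / 820 = 215.61 → $220.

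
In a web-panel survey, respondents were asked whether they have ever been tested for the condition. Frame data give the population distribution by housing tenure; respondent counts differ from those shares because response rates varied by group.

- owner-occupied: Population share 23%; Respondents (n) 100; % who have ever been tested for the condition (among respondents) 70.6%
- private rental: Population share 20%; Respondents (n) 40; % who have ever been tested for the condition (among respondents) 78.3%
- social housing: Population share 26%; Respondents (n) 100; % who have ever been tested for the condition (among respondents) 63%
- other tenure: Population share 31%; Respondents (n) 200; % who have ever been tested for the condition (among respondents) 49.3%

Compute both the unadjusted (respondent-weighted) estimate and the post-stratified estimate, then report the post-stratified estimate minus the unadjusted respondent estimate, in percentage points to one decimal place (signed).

+3.7 percentage points

Unadjusted (pooled respondent) estimate weights by respondent counts:
  (100/440)×70.6 + (40/440)×78.3 + (100/440)×63 + (200/440)×49.3 = 59.8909%
Post-stratified estimate weights by population shares:
  0.23×70.6 + 0.2×78.3 + 0.26×63 + 0.31×49.3 = 63.561%
Difference = 63.561 − 59.8909 = 3.6701 pp.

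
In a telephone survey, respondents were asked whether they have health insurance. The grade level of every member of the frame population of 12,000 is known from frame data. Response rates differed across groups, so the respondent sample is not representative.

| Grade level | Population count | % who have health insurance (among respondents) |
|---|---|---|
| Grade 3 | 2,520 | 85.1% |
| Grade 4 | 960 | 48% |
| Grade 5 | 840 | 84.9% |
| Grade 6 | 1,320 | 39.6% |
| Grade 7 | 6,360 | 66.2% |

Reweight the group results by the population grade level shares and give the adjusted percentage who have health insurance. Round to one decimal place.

Post-stratification weights by population share, not respondent share:
  Grade 3: (2,520/12,000) × 85.1 = 17.871
  Grade 4: (960/12,000) × 48 = 3.84
  Grade 5: (840/12,000) × 84.9 = 5.943
  Grade 6: (1,320/12,000) × 39.6 = 4.356
  Grade 7: (6,360/12,000) × 66.2 = 35.086
Post-stratified estimate = 67.096 → 67.1%.

67.1%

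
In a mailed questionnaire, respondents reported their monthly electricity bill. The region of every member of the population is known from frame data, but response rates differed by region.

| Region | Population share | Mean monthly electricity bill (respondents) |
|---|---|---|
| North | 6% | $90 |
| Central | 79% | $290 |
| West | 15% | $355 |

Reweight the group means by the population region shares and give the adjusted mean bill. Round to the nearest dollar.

Reweight to the known region distribution:
  North: 0.06 × 90 = 5.4
  Central: 0.79 × 290 = 229.1
  West: 0.15 × 355 = 53.25
Post-stratified estimate = 287.75 → $288.

$288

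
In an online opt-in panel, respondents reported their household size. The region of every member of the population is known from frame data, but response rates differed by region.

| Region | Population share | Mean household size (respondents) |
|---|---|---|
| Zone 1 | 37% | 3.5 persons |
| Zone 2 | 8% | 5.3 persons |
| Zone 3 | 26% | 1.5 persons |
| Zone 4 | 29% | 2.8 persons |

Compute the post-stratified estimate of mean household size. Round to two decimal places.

2.92

Each cell contributes population-share × respondent value:
  Zone 1: 0.37 × 3.5 = 1.295
  Zone 2: 0.08 × 5.3 = 0.424
  Zone 3: 0.26 × 1.5 = 0.39
  Zone 4: 0.29 × 2.8 = 0.812
Post-stratified estimate = 2.921 → 2.92.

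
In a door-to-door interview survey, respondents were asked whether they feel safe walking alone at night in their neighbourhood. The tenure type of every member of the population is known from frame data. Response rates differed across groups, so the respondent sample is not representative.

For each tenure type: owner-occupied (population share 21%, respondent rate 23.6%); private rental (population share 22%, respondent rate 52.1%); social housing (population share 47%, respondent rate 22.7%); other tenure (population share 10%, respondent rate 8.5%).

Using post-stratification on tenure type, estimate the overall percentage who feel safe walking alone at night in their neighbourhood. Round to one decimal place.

Reweight to the known tenure type distribution:
  owner-occupied: 0.21 × 23.6 = 4.956
  private rental: 0.22 × 52.1 = 11.462
  social housing: 0.47 × 22.7 = 10.669
  other tenure: 0.1 × 8.5 = 0.85
Post-stratified estimate = 27.937 → 27.9%.

27.9%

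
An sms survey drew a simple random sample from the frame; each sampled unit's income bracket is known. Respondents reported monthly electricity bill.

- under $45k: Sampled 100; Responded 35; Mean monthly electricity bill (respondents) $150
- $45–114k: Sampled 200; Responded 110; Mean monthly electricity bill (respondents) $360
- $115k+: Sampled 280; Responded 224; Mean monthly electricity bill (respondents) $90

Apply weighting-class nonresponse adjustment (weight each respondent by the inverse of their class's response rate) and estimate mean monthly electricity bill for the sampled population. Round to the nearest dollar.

Response rates by class: under $45k 35/100 = 35%, $45–114k 110/200 = 55%, $115k+ 224/280 = 80%.
Weighting each respondent by the inverse class response rate inflates each class back to its sampled size, so the class weight is n_sampled:
  under $45k: 100 × 150 = 15,000
  $45–114k: 200 × 360 = 72,000
  $115k+: 280 × 90 = 25,200
Adjusted estimate = 112,200 / 580 = 193.448 → $193.

$193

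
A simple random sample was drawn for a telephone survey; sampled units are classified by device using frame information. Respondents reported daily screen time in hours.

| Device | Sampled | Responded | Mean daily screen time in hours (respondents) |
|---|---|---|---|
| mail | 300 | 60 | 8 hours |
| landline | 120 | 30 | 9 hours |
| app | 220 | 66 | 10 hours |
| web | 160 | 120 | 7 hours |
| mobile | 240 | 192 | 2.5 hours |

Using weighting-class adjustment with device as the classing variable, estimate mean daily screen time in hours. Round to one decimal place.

Class response rates: mail 60/300 = 20%, landline 30/120 = 25%, app 66/220 = 30%, web 120/160 = 75%, mobile 192/240 = 80%.
With weight = n_sampled/n_responded per class, the weighted class total is n_sampled:
  mail: 300 × 8 = 2400
  landline: 120 × 9 = 1080
  app: 220 × 10 = 2200
  web: 160 × 7 = 1120
  mobile: 240 × 2.5 = 600
Adjusted estimate = 7400 / 1,040 = 7.11538 → 7.1.

7.1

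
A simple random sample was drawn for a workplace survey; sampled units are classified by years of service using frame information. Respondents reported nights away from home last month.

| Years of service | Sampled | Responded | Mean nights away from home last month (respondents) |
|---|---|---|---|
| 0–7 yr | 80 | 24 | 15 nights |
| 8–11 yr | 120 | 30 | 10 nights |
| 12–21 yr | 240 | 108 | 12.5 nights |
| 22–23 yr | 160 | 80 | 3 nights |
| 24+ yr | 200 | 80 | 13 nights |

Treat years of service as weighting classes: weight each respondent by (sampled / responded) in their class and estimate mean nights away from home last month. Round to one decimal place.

10.6

Response rates by class: 0–7 yr 24/80 = 30%, 8–11 yr 30/120 = 25%, 12–21 yr 108/240 = 45%, 22–23 yr 80/160 = 50%, 24+ yr 80/200 = 40%.
With weight = n_sampled/n_responded per class, the weighted class total is n_sampled:
  0–7 yr: 80 × 15 = 1200
  8–11 yr: 120 × 10 = 1200
  12–21 yr: 240 × 12.5 = 3000
  22–23 yr: 160 × 3 = 480
  24+ yr: 200 × 13 = 2600
Adjusted estimate = 8480 / 800 = 10.6 → 10.6.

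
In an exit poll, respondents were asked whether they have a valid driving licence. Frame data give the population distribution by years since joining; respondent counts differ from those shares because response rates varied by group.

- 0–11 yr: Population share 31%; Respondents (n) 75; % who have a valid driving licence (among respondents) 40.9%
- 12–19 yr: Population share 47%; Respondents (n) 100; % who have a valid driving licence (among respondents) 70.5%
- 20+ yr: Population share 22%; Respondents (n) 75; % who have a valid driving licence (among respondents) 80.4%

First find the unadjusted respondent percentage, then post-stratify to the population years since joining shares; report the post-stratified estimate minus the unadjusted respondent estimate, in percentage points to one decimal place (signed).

-1.1 percentage points

Without adjustment, the pooled respondent share is:
  (75/250)×40.9 + (100/250)×70.5 + (75/250)×80.4 = 64.59%
Post-stratified estimate weights by population shares:
  0.31×40.9 + 0.47×70.5 + 0.22×80.4 = 63.502%
Difference = 63.502 − 64.59 = -1.088 pp.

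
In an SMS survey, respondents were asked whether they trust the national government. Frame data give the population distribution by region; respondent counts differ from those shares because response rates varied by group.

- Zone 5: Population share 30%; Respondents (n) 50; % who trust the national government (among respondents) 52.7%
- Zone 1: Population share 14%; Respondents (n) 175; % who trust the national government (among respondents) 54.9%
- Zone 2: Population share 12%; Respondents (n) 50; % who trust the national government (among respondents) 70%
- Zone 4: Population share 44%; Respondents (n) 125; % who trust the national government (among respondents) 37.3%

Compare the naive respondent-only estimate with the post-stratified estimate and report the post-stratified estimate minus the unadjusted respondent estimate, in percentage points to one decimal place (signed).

-2.7 percentage points

Without adjustment, the pooled respondent share is:
  (50/400)×52.7 + (175/400)×54.9 + (50/400)×70 + (125/400)×37.3 = 51.0125%
Post-stratifying to population shares instead:
  0.3×52.7 + 0.14×54.9 + 0.12×70 + 0.44×37.3 = 48.308%
Difference = 48.308 − 51.0125 = -2.7045 pp.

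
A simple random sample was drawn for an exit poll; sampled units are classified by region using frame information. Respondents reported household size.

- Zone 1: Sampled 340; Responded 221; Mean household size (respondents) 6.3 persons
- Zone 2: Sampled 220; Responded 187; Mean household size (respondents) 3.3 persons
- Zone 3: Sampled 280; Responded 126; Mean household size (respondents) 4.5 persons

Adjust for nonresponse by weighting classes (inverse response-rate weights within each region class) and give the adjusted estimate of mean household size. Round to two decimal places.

4.91

Response rates by class: Zone 1 221/340 = 65%, Zone 2 187/220 = 85%, Zone 3 126/280 = 45%.
Each respondent's weight = sampled/responded in their class; summing within a class gives n_sampled, so:
  Zone 1: 340 × 6.3 = 2142
  Zone 2: 220 × 3.3 = 726
  Zone 3: 280 × 4.5 = 1260
Adjusted estimate = 4128 / 840 = 4.91429 → 4.91.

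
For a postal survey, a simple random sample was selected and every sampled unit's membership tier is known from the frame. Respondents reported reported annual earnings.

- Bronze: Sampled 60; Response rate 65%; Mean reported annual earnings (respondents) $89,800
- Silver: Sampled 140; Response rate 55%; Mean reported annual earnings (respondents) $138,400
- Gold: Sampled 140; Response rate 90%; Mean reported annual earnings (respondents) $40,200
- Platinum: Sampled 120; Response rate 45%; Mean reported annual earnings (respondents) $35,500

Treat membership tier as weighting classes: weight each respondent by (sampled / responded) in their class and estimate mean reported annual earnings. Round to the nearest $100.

$75,300

Each respondent's weight = sampled/responded in their class; summing within a class gives n_sampled, so:
  Bronze: 60 × 89,800 = 5,388,000
  Silver: 140 × 138,400 = 19,376,000
  Gold: 140 × 40,200 = 5,628,000
  Platinum: 120 × 35,500 = 4,260,000
Adjusted estimate = 34,652,000 / 460 = 75330.4 → $75,300.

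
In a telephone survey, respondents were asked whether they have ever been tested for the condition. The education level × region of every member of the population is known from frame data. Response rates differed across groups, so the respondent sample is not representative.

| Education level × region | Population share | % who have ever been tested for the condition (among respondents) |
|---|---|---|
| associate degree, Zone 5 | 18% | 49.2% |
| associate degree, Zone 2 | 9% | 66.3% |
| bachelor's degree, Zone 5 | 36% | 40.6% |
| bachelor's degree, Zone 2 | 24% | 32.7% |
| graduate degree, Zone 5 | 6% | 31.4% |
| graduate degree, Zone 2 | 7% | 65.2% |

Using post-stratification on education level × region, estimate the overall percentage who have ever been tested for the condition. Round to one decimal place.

43.7%

Reweight to the known education level × region distribution:
  associate degree, Zone 5: 0.18 × 49.2 = 8.856
  associate degree, Zone 2: 0.09 × 66.3 = 5.967
  bachelor's degree, Zone 5: 0.36 × 40.6 = 14.616
  bachelor's degree, Zone 2: 0.24 × 32.7 = 7.848
  graduate degree, Zone 5: 0.06 × 31.4 = 1.884
  graduate degree, Zone 2: 0.07 × 65.2 = 4.564
Post-stratified estimate = 43.735 → 43.7%.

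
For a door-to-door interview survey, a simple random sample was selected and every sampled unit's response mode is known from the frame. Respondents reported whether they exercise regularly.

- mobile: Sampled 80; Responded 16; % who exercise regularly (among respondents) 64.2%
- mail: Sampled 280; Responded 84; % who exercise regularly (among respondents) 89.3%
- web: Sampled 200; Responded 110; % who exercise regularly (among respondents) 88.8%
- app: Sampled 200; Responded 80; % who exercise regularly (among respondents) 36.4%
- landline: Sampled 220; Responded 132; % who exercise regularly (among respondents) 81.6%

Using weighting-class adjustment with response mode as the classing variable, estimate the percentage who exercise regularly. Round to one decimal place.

74.6%

Class response rates: mobile 16/80 = 20%, mail 84/280 = 30%, web 110/200 = 55%, app 80/200 = 40%, landline 132/220 = 60%.
Inverse-response-rate weighting restores each class to its sampled count, so class totals weight by n_sampled:
  mobile: 80 × 64.2 = 5136
  mail: 280 × 89.3 = 25,004
  web: 200 × 88.8 = 17,760
  app: 200 × 36.4 = 7280
  landline: 220 × 81.6 = 17,952
Adjusted estimate = 73,132 / 980 = 74.6245 → 74.6%.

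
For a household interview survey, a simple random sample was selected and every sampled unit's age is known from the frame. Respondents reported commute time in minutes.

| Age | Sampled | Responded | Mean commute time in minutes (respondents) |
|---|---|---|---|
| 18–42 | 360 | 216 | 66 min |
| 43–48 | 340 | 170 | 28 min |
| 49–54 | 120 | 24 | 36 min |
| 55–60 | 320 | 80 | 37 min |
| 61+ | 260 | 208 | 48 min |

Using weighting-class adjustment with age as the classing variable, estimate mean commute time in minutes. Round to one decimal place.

44.2

Response rates by class: 18–42 216/360 = 60%, 43–48 170/340 = 50%, 49–54 24/120 = 20%, 55–60 80/320 = 25%, 61+ 208/260 = 80%.
Inverse-response-rate weighting restores each class to its sampled count, so class totals weight by n_sampled:
  18–42: 360 × 66 = 23,760
  43–48: 340 × 28 = 9520
  49–54: 120 × 36 = 4320
  55–60: 320 × 37 = 11,840
  61+: 260 × 48 = 12,480
Adjusted estimate = 61,920 / 1,400 = 44.2286 → 44.2.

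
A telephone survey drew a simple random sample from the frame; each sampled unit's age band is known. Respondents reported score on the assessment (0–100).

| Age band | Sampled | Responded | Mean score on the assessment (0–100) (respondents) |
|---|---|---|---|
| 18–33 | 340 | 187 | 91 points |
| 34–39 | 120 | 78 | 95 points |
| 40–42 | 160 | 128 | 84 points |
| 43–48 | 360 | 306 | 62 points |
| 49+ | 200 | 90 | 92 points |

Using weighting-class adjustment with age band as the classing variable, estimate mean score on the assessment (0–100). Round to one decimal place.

Response rates by class: 18–33 187/340 = 55%, 34–39 78/120 = 65%, 40–42 128/160 = 80%, 43–48 306/360 = 85%, 49+ 90/200 = 45%.
Each respondent's weight = sampled/responded in their class; summing within a class gives n_sampled, so:
  18–33: 340 × 91 = 30,940
  34–39: 120 × 95 = 11,400
  40–42: 160 × 84 = 13,440
  43–48: 360 × 62 = 22,320
  49+: 200 × 92 = 18,400
Adjusted estimate = 96,500 / 1,180 = 81.7797 → 81.8.

81.8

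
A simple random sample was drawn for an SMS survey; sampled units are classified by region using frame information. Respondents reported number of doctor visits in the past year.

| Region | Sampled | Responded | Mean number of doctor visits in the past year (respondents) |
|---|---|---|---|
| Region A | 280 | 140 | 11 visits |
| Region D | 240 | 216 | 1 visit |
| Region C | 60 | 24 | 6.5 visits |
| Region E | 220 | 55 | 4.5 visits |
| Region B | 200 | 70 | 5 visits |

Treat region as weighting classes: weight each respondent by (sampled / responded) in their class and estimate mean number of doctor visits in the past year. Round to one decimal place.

5.7

Response rates by class: Region A 140/280 = 50%, Region D 216/240 = 90%, Region C 24/60 = 40%, Region E 55/220 = 25%, Region B 70/200 = 35%.
Each respondent's weight = sampled/responded in their class; summing within a class gives n_sampled, so:
  Region A: 280 × 11 = 3080
  Region D: 240 × 1 = 240
  Region C: 60 × 6.5 = 390
  Region E: 220 × 4.5 = 990
  Region B: 200 × 5 = 1000
Adjusted estimate = 5700 / 1,000 = 5.7 → 5.7.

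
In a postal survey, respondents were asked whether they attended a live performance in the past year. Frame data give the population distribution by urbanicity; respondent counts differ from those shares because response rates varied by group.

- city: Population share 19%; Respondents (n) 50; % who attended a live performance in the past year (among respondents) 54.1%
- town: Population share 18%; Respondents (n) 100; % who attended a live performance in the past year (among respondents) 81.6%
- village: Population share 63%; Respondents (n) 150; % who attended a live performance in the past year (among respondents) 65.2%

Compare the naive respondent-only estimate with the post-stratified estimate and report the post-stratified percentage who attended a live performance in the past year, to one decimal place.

Unadjusted (pooled respondent) estimate weights by respondent counts:
  (50/300)×54.1 + (100/300)×81.6 + (150/300)×65.2 = 68.8167%
Reweighting by population urbanicity shares:
  0.19×54.1 + 0.18×81.6 + 0.63×65.2 = 66.043%

66.0%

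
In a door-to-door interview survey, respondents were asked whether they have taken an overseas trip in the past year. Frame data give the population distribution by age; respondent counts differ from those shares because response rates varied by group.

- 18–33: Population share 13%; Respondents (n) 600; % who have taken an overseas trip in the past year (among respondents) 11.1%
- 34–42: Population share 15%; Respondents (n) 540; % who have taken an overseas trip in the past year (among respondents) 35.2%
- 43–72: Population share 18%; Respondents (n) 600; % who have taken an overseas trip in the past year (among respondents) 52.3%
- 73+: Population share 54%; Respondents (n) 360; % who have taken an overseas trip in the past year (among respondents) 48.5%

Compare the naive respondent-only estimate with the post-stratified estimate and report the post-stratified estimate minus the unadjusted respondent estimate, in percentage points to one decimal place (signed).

Naive respondent-only estimate (weights = respondent counts):
  (600/2100)×11.1 + (540/2100)×35.2 + (600/2100)×52.3 + (360/2100)×48.5 = 35.48%
Post-stratified estimate weights by population shares:
  0.13×11.1 + 0.15×35.2 + 0.18×52.3 + 0.54×48.5 = 42.327%
Difference = 42.327 − 35.48 = 6.847 pp.

+6.8 percentage points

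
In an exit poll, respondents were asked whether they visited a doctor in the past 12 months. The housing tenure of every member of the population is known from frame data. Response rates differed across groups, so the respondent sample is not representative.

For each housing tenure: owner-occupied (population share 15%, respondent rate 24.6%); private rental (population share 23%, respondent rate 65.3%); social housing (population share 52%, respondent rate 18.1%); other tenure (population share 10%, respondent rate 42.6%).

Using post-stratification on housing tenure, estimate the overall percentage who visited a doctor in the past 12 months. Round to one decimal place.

Post-stratification weights by population share, not respondent share:
  owner-occupied: 0.15 × 24.6 = 3.69
  private rental: 0.23 × 65.3 = 15.019
  social housing: 0.52 × 18.1 = 9.412
  other tenure: 0.1 × 42.6 = 4.26
Post-stratified estimate = 32.381 → 32.4%.

32.4%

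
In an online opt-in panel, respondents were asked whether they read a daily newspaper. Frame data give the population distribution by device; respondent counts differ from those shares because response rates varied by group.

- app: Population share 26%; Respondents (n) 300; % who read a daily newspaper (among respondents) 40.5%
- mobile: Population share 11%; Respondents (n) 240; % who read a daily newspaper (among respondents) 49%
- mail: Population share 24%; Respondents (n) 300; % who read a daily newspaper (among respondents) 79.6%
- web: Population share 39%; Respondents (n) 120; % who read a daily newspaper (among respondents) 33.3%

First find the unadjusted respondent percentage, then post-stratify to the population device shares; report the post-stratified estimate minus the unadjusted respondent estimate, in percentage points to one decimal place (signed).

-5.9 percentage points

Without adjustment, the pooled respondent share is:
  (300/960)×40.5 + (240/960)×49 + (300/960)×79.6 + (120/960)×33.3 = 53.9438%
Post-stratified estimate weights by population shares:
  0.26×40.5 + 0.11×49 + 0.24×79.6 + 0.39×33.3 = 48.011%
Difference = 48.011 − 53.9438 = -5.9327 pp.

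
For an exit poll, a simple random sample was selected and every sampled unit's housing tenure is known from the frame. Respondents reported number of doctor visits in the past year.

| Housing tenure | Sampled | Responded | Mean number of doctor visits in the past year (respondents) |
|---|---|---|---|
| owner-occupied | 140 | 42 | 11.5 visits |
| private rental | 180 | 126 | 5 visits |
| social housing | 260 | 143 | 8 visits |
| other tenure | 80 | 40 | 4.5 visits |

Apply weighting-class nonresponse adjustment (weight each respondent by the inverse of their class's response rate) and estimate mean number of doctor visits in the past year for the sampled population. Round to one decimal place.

Response rates by class: owner-occupied 42/140 = 30%, private rental 126/180 = 70%, social housing 143/260 = 55%, other tenure 40/80 = 50%.
With weight = n_sampled/n_responded per class, the weighted class total is n_sampled:
  owner-occupied: 140 × 11.5 = 1610
  private rental: 180 × 5 = 900
  social housing: 260 × 8 = 2080
  other tenure: 80 × 4.5 = 360
Adjusted estimate = 4950 / 660 = 7.5 → 7.5.

7.5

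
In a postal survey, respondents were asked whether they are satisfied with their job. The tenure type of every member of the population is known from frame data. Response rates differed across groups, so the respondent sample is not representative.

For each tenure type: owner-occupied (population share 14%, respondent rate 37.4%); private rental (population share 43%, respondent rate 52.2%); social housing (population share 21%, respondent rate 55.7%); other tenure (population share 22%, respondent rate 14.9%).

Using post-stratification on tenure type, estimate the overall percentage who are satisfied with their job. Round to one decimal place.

42.7%

Weight each group's respondent value by its population share:
  owner-occupied: 0.14 × 37.4 = 5.236
  private rental: 0.43 × 52.2 = 22.446
  social housing: 0.21 × 55.7 = 11.697
  other tenure: 0.22 × 14.9 = 3.278
Post-stratified estimate = 42.657 → 42.7%.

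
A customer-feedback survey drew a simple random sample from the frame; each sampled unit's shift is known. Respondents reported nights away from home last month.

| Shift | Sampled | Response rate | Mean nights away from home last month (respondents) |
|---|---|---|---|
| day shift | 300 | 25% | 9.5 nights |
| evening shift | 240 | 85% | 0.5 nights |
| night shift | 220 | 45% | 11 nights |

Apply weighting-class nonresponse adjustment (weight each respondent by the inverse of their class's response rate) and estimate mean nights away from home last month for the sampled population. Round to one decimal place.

7.1

Each respondent's weight = sampled/responded in their class; summing within a class gives n_sampled, so:
  day shift: 300 × 9.5 = 2850
  evening shift: 240 × 0.5 = 120
  night shift: 220 × 11 = 2420
Adjusted estimate = 5390 / 760 = 7.09211 → 7.1.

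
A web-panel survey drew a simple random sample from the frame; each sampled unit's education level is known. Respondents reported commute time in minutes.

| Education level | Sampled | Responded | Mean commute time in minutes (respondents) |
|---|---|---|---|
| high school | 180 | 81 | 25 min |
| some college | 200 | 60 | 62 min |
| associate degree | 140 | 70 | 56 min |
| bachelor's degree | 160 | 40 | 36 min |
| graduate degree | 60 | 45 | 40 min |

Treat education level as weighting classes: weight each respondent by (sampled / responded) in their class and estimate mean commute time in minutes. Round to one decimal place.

Response rates by class: high school 81/180 = 45%, some college 60/200 = 30%, associate degree 70/140 = 50%, bachelor's degree 40/160 = 25%, graduate degree 45/60 = 75%.
Weighting each respondent by the inverse class response rate inflates each class back to its sampled size, so the class weight is n_sampled:
  high school: 180 × 25 = 4500
  some college: 200 × 62 = 12,400
  associate degree: 140 × 56 = 7840
  bachelor's degree: 160 × 36 = 5760
  graduate degree: 60 × 40 = 2400
Adjusted estimate = 32,900 / 740 = 44.4595 → 44.5.

44.5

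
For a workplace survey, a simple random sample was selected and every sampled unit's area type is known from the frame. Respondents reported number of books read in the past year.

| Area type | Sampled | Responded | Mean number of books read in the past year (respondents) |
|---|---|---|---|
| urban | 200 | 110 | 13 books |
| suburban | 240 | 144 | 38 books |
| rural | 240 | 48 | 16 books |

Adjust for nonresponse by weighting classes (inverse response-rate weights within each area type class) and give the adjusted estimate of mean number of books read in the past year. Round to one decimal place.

22.9

Class response rates: urban 110/200 = 55%, suburban 144/240 = 60%, rural 48/240 = 20%.
Inverse-response-rate weighting restores each class to its sampled count, so class totals weight by n_sampled:
  urban: 200 × 13 = 2600
  suburban: 240 × 38 = 9120
  rural: 240 × 16 = 3840
Adjusted estimate = 15,560 / 680 = 22.8824 → 22.9.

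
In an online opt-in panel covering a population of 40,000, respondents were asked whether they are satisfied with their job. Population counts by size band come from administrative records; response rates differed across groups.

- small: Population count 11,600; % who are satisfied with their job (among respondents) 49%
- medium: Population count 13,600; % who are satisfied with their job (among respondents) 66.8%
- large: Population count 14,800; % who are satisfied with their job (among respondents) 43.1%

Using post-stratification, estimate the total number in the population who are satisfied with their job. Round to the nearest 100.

Each cell contributes its population count × the respondent rate:
  small: 11,600 × 49% = 5684
  medium: 13,600 × 66.8% = 9084.8
  large: 14,800 × 43.1% = 6378.8
Estimated total = 21147.6 → 21,100.

21,100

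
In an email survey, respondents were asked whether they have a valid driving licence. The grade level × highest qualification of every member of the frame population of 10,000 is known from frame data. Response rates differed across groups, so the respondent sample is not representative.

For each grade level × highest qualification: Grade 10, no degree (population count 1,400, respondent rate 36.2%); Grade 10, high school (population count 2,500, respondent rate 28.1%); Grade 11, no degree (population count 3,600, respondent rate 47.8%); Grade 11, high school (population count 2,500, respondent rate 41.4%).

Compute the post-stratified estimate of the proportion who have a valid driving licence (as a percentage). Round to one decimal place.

39.7%

Post-stratification weights by population share, not respondent share:
  Grade 10, no degree: (1,400/10,000) × 36.2 = 5.068
  Grade 10, high school: (2,500/10,000) × 28.1 = 7.025
  Grade 11, no degree: (3,600/10,000) × 47.8 = 17.208
  Grade 11, high school: (2,500/10,000) × 41.4 = 10.35
Post-stratified estimate = 39.651 → 39.7%.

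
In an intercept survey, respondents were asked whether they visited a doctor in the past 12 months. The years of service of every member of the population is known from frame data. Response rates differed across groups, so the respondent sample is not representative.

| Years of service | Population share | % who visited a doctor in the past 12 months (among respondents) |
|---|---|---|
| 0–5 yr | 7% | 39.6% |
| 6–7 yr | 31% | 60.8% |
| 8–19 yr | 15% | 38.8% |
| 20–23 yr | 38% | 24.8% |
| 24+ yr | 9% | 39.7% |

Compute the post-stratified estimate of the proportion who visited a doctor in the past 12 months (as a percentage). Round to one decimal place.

Reweight to the known years of service distribution:
  0–5 yr: 0.07 × 39.6 = 2.772
  6–7 yr: 0.31 × 60.8 = 18.848
  8–19 yr: 0.15 × 38.8 = 5.82
  20–23 yr: 0.38 × 24.8 = 9.424
  24+ yr: 0.09 × 39.7 = 3.573
Post-stratified estimate = 40.437 → 40.4%.

40.4%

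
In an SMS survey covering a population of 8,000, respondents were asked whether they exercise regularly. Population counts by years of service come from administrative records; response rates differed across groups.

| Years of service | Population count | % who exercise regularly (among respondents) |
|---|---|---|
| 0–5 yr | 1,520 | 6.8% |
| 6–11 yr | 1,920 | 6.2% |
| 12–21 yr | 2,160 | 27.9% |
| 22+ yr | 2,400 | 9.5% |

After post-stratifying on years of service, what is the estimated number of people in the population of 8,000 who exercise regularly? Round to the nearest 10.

1,050

Apply each group's respondent rate to its population count:
  0–5 yr: 1,520 × 6.8% = 103.36
  6–11 yr: 1,920 × 6.2% = 119.04
  12–21 yr: 2,160 × 27.9% = 602.64
  22+ yr: 2,400 × 9.5% = 228
Estimated total = 1053.04 → 1,050.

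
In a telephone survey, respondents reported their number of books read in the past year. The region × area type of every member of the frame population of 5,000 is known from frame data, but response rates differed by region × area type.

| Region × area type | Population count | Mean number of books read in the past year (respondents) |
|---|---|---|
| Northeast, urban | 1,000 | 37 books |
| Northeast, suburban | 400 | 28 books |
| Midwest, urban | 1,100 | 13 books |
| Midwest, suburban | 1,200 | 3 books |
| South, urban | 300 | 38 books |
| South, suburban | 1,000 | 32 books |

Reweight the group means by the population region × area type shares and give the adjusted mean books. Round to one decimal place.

21.9

Reweight to the known region × area type distribution:
  Northeast, urban: (1,000/5,000) × 37 = 7.4
  Northeast, suburban: (400/5,000) × 28 = 2.24
  Midwest, urban: (1,100/5,000) × 13 = 2.86
  Midwest, suburban: (1,200/5,000) × 3 = 0.72
  South, urban: (300/5,000) × 38 = 2.28
  South, suburban: (1,000/5,000) × 32 = 6.4
Post-stratified estimate = 21.9 → 21.9.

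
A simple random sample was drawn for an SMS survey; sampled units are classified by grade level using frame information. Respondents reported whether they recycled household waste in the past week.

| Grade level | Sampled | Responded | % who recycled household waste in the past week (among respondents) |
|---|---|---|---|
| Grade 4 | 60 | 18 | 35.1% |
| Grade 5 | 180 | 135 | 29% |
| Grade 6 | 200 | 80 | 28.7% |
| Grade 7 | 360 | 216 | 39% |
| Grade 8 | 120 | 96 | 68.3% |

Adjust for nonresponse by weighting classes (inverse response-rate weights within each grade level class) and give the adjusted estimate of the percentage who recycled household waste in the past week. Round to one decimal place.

Response rates by class: Grade 4 18/60 = 30%, Grade 5 135/180 = 75%, Grade 6 80/200 = 40%, Grade 7 216/360 = 60%, Grade 8 96/120 = 80%.
Weighting each respondent by the inverse class response rate inflates each class back to its sampled size, so the class weight is n_sampled:
  Grade 4: 60 × 35.1 = 2106
  Grade 5: 180 × 29 = 5220
  Grade 6: 200 × 28.7 = 5740
  Grade 7: 360 × 39 = 14,040
  Grade 8: 120 × 68.3 = 8196
Adjusted estimate = 35,302 / 920 = 38.3717 → 38.4%.

38.4%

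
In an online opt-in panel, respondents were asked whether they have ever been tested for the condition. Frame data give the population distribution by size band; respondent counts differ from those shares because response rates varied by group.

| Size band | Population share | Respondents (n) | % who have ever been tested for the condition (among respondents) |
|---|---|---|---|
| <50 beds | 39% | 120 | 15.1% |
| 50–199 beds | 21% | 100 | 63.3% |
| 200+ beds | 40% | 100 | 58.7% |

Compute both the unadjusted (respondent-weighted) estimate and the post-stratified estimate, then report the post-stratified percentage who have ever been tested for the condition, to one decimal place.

Without adjustment, the pooled respondent share is:
  (120/320)×15.1 + (100/320)×63.3 + (100/320)×58.7 = 43.7875%
Post-stratifying to population shares instead:
  0.39×15.1 + 0.21×63.3 + 0.4×58.7 = 42.662%

42.7%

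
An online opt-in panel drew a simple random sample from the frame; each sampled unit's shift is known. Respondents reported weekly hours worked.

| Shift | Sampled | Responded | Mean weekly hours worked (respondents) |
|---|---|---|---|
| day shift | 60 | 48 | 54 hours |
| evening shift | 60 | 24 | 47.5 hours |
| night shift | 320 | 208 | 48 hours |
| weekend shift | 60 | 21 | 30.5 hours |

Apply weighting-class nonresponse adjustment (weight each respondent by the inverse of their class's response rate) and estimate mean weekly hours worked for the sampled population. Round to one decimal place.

Response rates by class: day shift 48/60 = 80%, evening shift 24/60 = 40%, night shift 208/320 = 65%, weekend shift 21/60 = 35%.
With weight = n_sampled/n_responded per class, the weighted class total is n_sampled:
  day shift: 60 × 54 = 3240
  evening shift: 60 × 47.5 = 2850
  night shift: 320 × 48 = 15,360
  weekend shift: 60 × 30.5 = 1830
Adjusted estimate = 23,280 / 500 = 46.56 → 46.6.

46.6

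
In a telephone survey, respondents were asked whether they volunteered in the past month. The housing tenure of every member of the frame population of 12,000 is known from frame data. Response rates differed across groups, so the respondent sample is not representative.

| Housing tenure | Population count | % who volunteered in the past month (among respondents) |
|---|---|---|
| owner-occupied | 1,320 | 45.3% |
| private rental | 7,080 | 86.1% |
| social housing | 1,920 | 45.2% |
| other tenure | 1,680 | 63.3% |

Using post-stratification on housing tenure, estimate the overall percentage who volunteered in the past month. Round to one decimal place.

Each cell contributes population-share × respondent value:
  owner-occupied: (1,320/12,000) × 45.3 = 4.983
  private rental: (7,080/12,000) × 86.1 = 50.799
  social housing: (1,920/12,000) × 45.2 = 7.232
  other tenure: (1,680/12,000) × 63.3 = 8.862
Post-stratified estimate = 71.876 → 71.9%.

71.9%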